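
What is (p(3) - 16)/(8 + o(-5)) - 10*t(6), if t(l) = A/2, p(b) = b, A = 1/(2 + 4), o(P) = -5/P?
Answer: -41/18 ≈ -2.2778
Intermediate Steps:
A = 1/6 ≈ 0.16667
t(l) = 1/12 (t(l) = (1/6)/2 = (1/6)*(1/2) = 1/12)
(p(3) - 16)/(8 + o(-5)) - 10*t(6) = (3 - 16)/(8 - 5/(-5)) - 10*1/12 = -13/(8 - 5*(-1/5)) - 5/6 = -13/(8 + 1) - 5/6 = -13/9 - 5/6 = -41/18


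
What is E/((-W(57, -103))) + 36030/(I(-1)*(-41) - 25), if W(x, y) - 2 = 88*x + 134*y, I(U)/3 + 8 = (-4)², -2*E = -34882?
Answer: -298889551/8863056 ≈ -33.723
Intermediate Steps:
E = 17441 (E = -½*(-34882) = 17441)
I(U) = 24 (I(U) = -24 + 3*(-4)² = -24 + 3*16 = -24 + 48 = 24)
W(x, y) = 2 + 88*x + 134*y (W(x, y) = 2 + (88*x + 134*y) = 2 + 88*x + 134*y)
E/((-W(57, -103))) + 36030/(I(-1)*(-41) - 25) = 17441/((-(2 + 88*57 + 134*(-103)))) + 36030/(24*(-41) - 25) = 17441/((-(2 + 5016 - 13802))) + 36030/(-984 - 25) = 17441/((-1*(-8784))) + 36030/(-1009) = 17441/8784 + 36030*(-1/1009) = 17441*(1/8784) - 36030/1009 = 17441/8784 - 36030/1009 = -298889551/8863056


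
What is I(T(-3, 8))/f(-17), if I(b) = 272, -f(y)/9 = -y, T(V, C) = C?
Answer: -16/9 ≈ -1.7778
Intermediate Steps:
f(y) = 9*y (f(y) = -(-9)*y = 9*y)
I(T(-3, 8))/f(-17) = 272/((9*(-17))) = 272/(-153) = 272*(-1/153) = -16/9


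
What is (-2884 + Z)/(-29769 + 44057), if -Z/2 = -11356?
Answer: 4957/3572 ≈ 1.3877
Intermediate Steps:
Z = 22712 (Z = -2*(-11356) = 22712)
(-2884 + Z)/(-29769 + 44057) = (-2884 + 22712)/(-29769 + 44057) = 19828/14288 = 19828*(1/14288) = 4957/3572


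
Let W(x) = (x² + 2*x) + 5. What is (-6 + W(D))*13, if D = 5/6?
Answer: 637/36 ≈ 17.694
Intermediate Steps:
D = ⅚ (D = 5*(⅙) = ⅚ ≈ 0.83333)
W(x) = 5 + x² + 2*x
(-6 + W(D))*13 = (-6 + (5 + (⅚)² + 2*(⅚)))*13 = (-6 + (5 + 25/36 + 5/3))*13 = (-6 + 265/36)*13 = (49/36)*13 = 637/36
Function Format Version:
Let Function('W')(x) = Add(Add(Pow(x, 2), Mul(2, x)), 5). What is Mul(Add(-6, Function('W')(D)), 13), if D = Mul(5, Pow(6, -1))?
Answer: Rational(637, 36) ≈ 17.694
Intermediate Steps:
D = Rational(5, 6) (D = Mul(5, Rational(1, 6)) = Rational(5, 6) ≈ 0.83333)
Function('W')(x) = Add(5, Pow(x, 2), Mul(2, x))
Mul(Add(-6, Function('W')(D)), 13) = Mul(Add(-6, Add(5, Pow(Rational(5, 6), 2), Mul(2, Rational(5, 6)))), 13) = Mul(Add(-6, Add(5, Rational(25, 36), Rational(5, 3))), 13) = Mul(Add(-6, Rational(265, 36)), 13) = Mul(Rational(49, 36), 13) = Rational(637, 36)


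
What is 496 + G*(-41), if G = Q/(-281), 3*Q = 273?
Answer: 143107/281 ≈ 509.28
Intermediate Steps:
Q = 91 (Q = (⅓)*273 = 91)
G = -91/281 (G = 91/(-281) = 91*(-1/281) = -91/281 ≈ -0.32384)
496 + G*(-41) = 496 - 91/281*(-41) = 496 + 3731/281 = 143107/281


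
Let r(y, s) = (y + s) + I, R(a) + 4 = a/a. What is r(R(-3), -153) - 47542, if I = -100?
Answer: -47798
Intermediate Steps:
R(a) = -3 (R(a) = -4 + a/a = -4 + 1 = -3)
r(y, s) = -100 + s + y (r(y, s) = (y + s) - 100 = (s + y) - 100 = -100 + s + y)
r(R(-3), -153) - 47542 = (-100 - 153 - 3) - 47542 = -256 - 47542 = -47798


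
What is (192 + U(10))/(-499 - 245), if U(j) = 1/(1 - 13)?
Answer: -2303/8928 ≈ -0.25795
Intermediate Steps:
U(j) = -1/12 (U(j) = 1/(-12) = -1/12)
(192 + U(10))/(-499 - 245) = (192 - 1/12)/(-499 - 245) = (2303/12)/(-744) = (2303/12)*(-1/744) = -2303/8928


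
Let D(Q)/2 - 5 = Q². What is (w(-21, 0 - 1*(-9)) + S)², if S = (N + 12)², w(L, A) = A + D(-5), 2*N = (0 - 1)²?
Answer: 811801/16 ≈ 50738.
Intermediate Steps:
N = ½ (N = (0 - 1)²/2 = (½)*(-1)² = (½)*1 = ½ ≈ 0.50000)
D(Q) = 10 + 2*Q²
w(L, A) = 60 + A (w(L, A) = A + (10 + 2*(-5)²) = A + (10 + 2*25) = A + (10 + 50) = A + 60 = 60 + A)
S = 625/4 (S = (½ + 12)² = (25/2)² = 625/4 ≈ 156.25)
(w(-21, 0 - 1*(-9)) + S)² = ((60 + (0 - 1*(-9))) + 625/4)² = ((60 + (0 + 9)) + 625/4)² = ((60 + 9) + 625/4)² = (69 + 625/4)² = (901/4)² = 811801/16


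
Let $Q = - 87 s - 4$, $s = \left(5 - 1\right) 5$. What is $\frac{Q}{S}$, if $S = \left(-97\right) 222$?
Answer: $\frac{872}{10767} \approx 0.080988$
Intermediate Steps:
$s = 20$ ($s = 4 \cdot 5 = 20$)
$S = -21534$
$Q = -1744$ ($Q = \left(-87\right) 20 - 4 = -1740 - 4 = -1744$)
$\frac{Q}{S} = - \frac{1744}{-21534} = \left(-1744\right) \left(- \frac{1}{21534}\right) = \frac{872}{10767}$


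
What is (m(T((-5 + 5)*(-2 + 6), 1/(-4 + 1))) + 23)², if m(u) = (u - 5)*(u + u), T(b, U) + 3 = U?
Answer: 499849/81 ≈ 6171.0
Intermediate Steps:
T(b, U) = -3 + U
m(u) = 2*u*(-5 + u) (m(u) = (-5 + u)*(2*u) = 2*u*(-5 + u))
(m(T((-5 + 5)*(-2 + 6), 1/(-4 + 1))) + 23)² = (2*(-3 + 1/(-4 + 1))*(-5 + (-3 + 1/(-4 + 1))) + 23)² = (2*(-3 + 1/(-3))*(-5 + (-3 + 1/(-3))) + 23)² = (2*(-3 - ⅓)*(-5 + (-3 - ⅓)) + 23)² = (2*(-10/3)*(-5 - 10/3) + 23)² = (2*(-10/3)*(-25/3) + 23)² = (500/9 + 23)² = (707/9)² = 499849/81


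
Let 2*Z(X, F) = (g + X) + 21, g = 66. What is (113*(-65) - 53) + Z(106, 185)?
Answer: -14603/2 ≈ -7301.5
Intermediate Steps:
Z(X, F) = 87/2 + X/2 (Z(X, F) = ((66 + X) + 21)/2 = (87 + X)/2 = 87/2 + X/2)
(113*(-65) - 53) + Z(106, 185) = (113*(-65) - 53) + (87/2 + (½)*106) = (-7345 - 53) + (87/2 + 53) = -7398 + 193/2 = -14603/2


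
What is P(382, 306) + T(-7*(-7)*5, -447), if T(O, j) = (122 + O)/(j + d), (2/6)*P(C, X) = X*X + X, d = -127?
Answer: 161767757/574 ≈ 2.8183e+5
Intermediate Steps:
P(C, X) = 3*X + 3*X² (P(C, X) = 3*(X*X + X) = 3*(X² + X) = 3*(X + X²) = 3*X + 3*X²)
T(O, j) = (122 + O)/(-127 + j) (T(O, j) = (122 + O)/(j - 127) = (122 + O)/(-127 + j))
P(382, 306) + T(-7*(-7)*5, -447) = 3*306*(1 + 306) + (122 - 7*(-7)*5)/(-127 - 447) = 3*306*307 + (122 + 49*5)/(-574) = 281826 - (122 + 245)/574 = 281826 - 1/574*367 = 281826 - 367/574 = 161767757/574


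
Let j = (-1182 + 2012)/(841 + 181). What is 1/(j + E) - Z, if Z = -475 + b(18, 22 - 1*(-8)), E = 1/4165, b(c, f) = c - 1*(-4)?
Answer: 112194139/246998 ≈ 454.23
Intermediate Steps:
b(c, f) = 4 + c (b(c, f) = c + 4 = 4 + c)
j = 415/511 (j = 830/1022 = 830*(1/1022) = 415/511 ≈ 0.81213)
E = 1/4165 ≈ 0.00024010
Z = -453 (Z = -475 + (4 + 18) = -475 + 22 = -453)
1/(j + E) - Z = 1/(415/511 + 1/4165) - 1*(-453) = 1/(246998/304045) + 453 = 304045/246998 + 453 = 112194139/246998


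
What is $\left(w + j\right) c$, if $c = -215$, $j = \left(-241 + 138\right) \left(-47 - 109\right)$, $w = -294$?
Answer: $-3391410$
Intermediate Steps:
$j = 16068$ ($j = \left(-103\right) \left(-156\right) = 16068$)
$\left(w + j\right) c = \left(-294 + 16068\right) \left(-215\right) = 15774 \left(-215\right) = -3391410$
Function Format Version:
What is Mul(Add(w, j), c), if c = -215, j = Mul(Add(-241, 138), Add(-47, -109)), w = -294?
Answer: -3391410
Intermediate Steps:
j = 16068 (j = Mul(-103, -156) = 16068)
Mul(Add(w, j), c) = Mul(Add(-294, 16068), -215) = Mul(15774, -215) = -3391410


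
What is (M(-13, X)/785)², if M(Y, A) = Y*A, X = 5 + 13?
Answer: 54756/616225 ≈ 0.088857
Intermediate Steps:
X = 18
M(Y, A) = A*Y
(M(-13, X)/785)² = ((18*(-13))/785)² = (-234*1/785)² = (-234/785)² = 54756/616225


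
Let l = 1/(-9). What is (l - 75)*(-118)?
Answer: 79768/9 ≈ 8863.1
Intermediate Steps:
l = -⅑ ≈ -0.11111
(l - 75)*(-118) = (-⅑ - 75)*(-118) = -676/9*(-118) = 79768/9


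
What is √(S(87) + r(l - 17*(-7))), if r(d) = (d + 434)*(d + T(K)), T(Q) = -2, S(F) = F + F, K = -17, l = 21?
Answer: √79386 ≈ 281.76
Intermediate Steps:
S(F) = 2*F
r(d) = (-2 + d)*(434 + d) (r(d) = (d + 434)*(d - 2) = (434 + d)*(-2 + d) = (-2 + d)*(434 + d))
√(S(87) + r(l - 17*(-7))) = √(2*87 + (-868 + (21 - 17*(-7))² + 432*(21 - 17*(-7)))) = √(174 + (-868 + (21 + 119)² + 432*(21 + 119))) = √(174 + (-868 + 140² + 432*140)) = √(174 + (-868 + 19600 + 60480)) = √(174 + 79212) = √79386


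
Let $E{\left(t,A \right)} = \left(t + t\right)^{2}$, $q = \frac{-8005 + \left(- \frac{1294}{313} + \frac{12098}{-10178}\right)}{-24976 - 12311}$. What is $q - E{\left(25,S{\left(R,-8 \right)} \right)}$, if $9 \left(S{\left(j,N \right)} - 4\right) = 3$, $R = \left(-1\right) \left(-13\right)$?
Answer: $- \frac{49489796032904}{19797619653} \approx -2499.8$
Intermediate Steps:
$R = 13$
$S{\left(j,N \right)} = \frac{13}{3}$ ($S{\left(j,N \right)} = 4 + \frac{1}{9} \cdot 3 = 4 + \frac{1}{3} = \frac{13}{3}$)
$q = \frac{4253099596}{19797619653}$ ($q = \frac{-8005 + \left(\left(-1294\right) \frac{1}{313} + 12098 \left(- \frac{1}{10178}\right)\right)}{-37287} = \left(-8005 - \frac{8478503}{1592857}\right) \left(- \frac{1}{37287}\right) = \left(- \frac{12759298788}{1592857}\right) \left(- \frac{1}{37287}\right) = \frac{4253099596}{19797619653} \approx 0.21483$)
$E{\left(t,A \right)} = 4 t^{2}$ ($E{\left(t,A \right)} = \left(2 t\right)^{2} = 4 t^{2}$)
$q - E{\left(25,S{\left(R,-8 \right)} \right)} = \frac{4253099596}{19797619653} - 4 \cdot 25^{2} = \frac{4253099596}{19797619653} - 4 \cdot 625 = \frac{4253099596}{19797619653} - 2500 = - \frac{49489796032904}{19797619653}$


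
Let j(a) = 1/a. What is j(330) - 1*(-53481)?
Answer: 17648731/330 ≈ 53481.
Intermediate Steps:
j(330) - 1*(-53481) = 1/330 - 1*(-53481) = 1/330 + 53481 = 17648731/330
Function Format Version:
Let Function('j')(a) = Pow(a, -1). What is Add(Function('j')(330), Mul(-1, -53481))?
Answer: Rational(17648731, 330) ≈ 53481.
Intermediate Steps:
Add(Function('j')(330), Mul(-1, -53481)) = Add(Pow(330, -1), Mul(-1, -53481)) = Add(Rational(1, 330), 53481) = Rational(17648731, 330)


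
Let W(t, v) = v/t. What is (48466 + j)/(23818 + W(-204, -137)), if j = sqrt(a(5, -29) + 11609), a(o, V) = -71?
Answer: 9887064/4859009 + 612*sqrt(1282)/4859009 ≈ 2.0393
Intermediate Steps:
j = 3*sqrt(1282) (j = sqrt(-71 + 11609) = sqrt(11538) = 3*sqrt(1282) ≈ 107.42)
(48466 + j)/(23818 + W(-204, -137)) = (48466 + 3*sqrt(1282))/(23818 - 137/(-204)) = (48466 + 3*sqrt(1282))/(23818 - 137*(-1/204)) = (48466 + 3*sqrt(1282))/(23818 + 137/204) = (48466 + 3*sqrt(1282))/(4859009/204) = (48466 + 3*sqrt(1282))*(204/4859009) = 9887064/4859009 + 612*sqrt(1282)/4859009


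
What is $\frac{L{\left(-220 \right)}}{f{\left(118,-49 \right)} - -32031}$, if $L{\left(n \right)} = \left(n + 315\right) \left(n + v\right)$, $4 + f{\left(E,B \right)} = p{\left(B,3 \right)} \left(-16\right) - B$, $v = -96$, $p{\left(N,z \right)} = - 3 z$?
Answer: $- \frac{1501}{1611} \approx -0.93172$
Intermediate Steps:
$f{\left(E,B \right)} = 140 - B$ ($f{\left(E,B \right)} = -4 - \left(B - \left(-3\right) 3 \left(-16\right)\right) = -4 - \left(-144 + B\right) = 140 - B$)
$L{\left(n \right)} = \left(-96 + n\right) \left(315 + n\right)$ ($L{\left(n \right)} = \left(n + 315\right) \left(n - 96\right) = \left(315 + n\right) \left(-96 + n\right) = \left(-96 + n\right) \left(315 + n\right)$)
$\frac{L{\left(-220 \right)}}{f{\left(118,-49 \right)} - -32031} = \frac{-30240 + \left(-220\right)^{2} + 219 \left(-220\right)}{\left(140 - -49\right) - -32031} = \frac{-30240 + 48400 - 48180}{\left(140 + 49\right) + 32031} = - \frac{30020}{189 + 32031} = - \frac{30020}{32220} = \left(-30020\right) \frac{1}{32220} = - \frac{1501}{1611}$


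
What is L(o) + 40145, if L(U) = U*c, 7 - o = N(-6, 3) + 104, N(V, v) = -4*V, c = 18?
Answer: 37967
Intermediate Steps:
o = -121 (o = 7 - (-4*(-6) + 104) = 7 - (24 + 104) = 7 - 1*128 = 7 - 128 = -121)
L(U) = 18*U (L(U) = U*18 = 18*U)
L(o) + 40145 = 18*(-121) + 40145 = -2178 + 40145 = 37967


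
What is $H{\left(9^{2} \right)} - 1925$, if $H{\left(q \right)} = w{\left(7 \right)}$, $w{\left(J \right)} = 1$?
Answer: $-1924$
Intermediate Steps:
$H{\left(q \right)} = 1$
$H{\left(9^{2} \right)} - 1925 = 1 - 1925 = -1924$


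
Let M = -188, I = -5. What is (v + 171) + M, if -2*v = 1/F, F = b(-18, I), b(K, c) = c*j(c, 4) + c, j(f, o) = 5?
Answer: -1019/60 ≈ -16.983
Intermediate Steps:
b(K, c) = 6*c (b(K, c) = c*5 + c = 5*c + c = 6*c)
F = -30 (F = 6*(-5) = -30)
v = 1/60 (v = -½/(-30) = -½*(-1/30) = 1/60 ≈ 0.016667)
(v + 171) + M = (1/60 + 171) - 188 = 10261/60 - 188 = -1019/60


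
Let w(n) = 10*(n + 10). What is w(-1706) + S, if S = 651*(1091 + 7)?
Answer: 697838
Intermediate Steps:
w(n) = 100 + 10*n (w(n) = 10*(10 + n) = 100 + 10*n)
S = 714798 (S = 651*1098 = 714798)
w(-1706) + S = (100 + 10*(-1706)) + 714798 = (100 - 17060) + 714798 = -16960 + 714798 = 697838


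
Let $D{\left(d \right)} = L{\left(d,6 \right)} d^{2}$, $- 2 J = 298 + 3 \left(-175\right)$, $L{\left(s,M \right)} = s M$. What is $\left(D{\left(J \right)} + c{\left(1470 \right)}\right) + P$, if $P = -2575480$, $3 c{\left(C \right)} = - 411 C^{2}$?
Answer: $- \frac{1159383871}{4} \approx -2.8985 \cdot 10^{8}$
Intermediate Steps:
$L{\left(s,M \right)} = M s$
$c{\left(C \right)} = - 137 C^{2}$ ($c{\left(C \right)} = \frac{\left(-411\right) C^{2}}{3} = - 137 C^{2}$)
$J = \frac{227}{2}$ ($J = - \frac{298 + 3 \left(-175\right)}{2} = - \frac{298 - 525}{2} = \left(- \frac{1}{2}\right) \left(-227\right) = \frac{227}{2} \approx 113.5$)
$D{\left(d \right)} = 6 d^{3}$ ($D{\left(d \right)} = 6 d d^{2} = 6 d^{3}$)
$\left(D{\left(J \right)} + c{\left(1470 \right)}\right) + P = \left(6 \left(\frac{227}{2}\right)^{3} - 137 \cdot 1470^{2}\right) - 2575480 = \left(6 \cdot \frac{11697083}{8} - 296043300\right) - 2575480 = \left(\frac{35091249}{4} - 296043300\right) - 2575480 = - \frac{1149081951}{4} - 2575480 = - \frac{1159383871}{4}$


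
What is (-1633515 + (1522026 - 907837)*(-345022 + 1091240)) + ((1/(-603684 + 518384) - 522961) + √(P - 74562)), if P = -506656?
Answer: 39094417130927799/85300 + I*√581218 ≈ 4.5832e+11 + 762.38*I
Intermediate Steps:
(-1633515 + (1522026 - 907837)*(-345022 + 1091240)) + ((1/(-603684 + 518384) - 522961) + √(P - 74562)) = (-1633515 + (1522026 - 907837)*(-345022 + 1091240)) + ((1/(-603684 + 518384) - 522961) + √(-506656 - 74562)) = (-1633515 + 614189*746218) + ((1/(-85300) - 522961) + √(-581218)) = (-1633515 + 458318887202) + ((-1/85300 - 522961) + I*√581218) = 458317253687 + (-44608573301/85300 + I*√581218) = 39094417130927799/85300 + I*√581218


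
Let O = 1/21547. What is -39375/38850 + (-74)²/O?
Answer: 8731361453/74 ≈ 1.1799e+8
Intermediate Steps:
O = 1/21547 ≈ 4.6410e-5
-39375/38850 + (-74)²/O = -39375/38850 + (-74)²/(1/21547) = -39375*1/38850 + 5476*21547 = -75/74 + 117991372 = 8731361453/74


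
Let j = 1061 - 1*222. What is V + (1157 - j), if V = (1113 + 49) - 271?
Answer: 1209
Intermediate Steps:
j = 839 (j = 1061 - 222 = 839)
V = 891 (V = 1162 - 271 = 891)
V + (1157 - j) = 891 + (1157 - 1*839) = 891 + (1157 - 839) = 891 + 318 = 1209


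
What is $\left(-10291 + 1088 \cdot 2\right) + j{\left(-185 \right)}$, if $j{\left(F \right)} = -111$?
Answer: $-8226$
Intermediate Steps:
$\left(-10291 + 1088 \cdot 2\right) + j{\left(-185 \right)} = \left(-10291 + 1088 \cdot 2\right) - 111 = \left(-10291 + 2176\right) - 111 = -8115 - 111 = -8226$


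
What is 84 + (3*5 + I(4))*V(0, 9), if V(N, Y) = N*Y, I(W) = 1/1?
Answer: 84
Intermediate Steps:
I(W) = 1
84 + (3*5 + I(4))*V(0, 9) = 84 + (3*5 + 1)*(0*9) = 84 + (15 + 1)*0 = 84 + 16*0 = 84 + 0 = 84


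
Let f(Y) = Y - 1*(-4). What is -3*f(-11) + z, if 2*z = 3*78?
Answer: 138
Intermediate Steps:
f(Y) = 4 + Y (f(Y) = Y + 4 = 4 + Y)
z = 117 (z = (3*78)/2 = (½)*234 = 117)
-3*f(-11) + z = -3*(4 - 11) + 117 = -3*(-7) + 117 = 21 + 117 = 138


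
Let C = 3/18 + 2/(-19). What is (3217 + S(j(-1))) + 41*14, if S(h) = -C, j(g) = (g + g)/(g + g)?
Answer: 432167/114 ≈ 3790.9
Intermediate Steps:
C = 7/114 (C = 3*(1/18) + 2*(-1/19) = ⅙ - 2/19 = 7/114 ≈ 0.061404)
j(g) = 1 (j(g) = (2*g)/((2*g)) = (2*g)*(1/(2*g)) = 1)
S(h) = -7/114 (S(h) = -1*7/114 = -7/114)
(3217 + S(j(-1))) + 41*14 = (3217 - 7/114) + 41*14 = 366731/114 + 574 = 432167/114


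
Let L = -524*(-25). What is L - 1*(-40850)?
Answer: 53950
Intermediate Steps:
L = 13100
L - 1*(-40850) = 13100 - 1*(-40850) = 13100 + 40850 = 53950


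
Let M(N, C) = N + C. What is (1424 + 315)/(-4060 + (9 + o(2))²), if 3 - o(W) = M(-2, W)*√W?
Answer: -1739/3916 ≈ -0.44408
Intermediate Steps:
M(N, C) = C + N
o(W) = 3 - √W*(-2 + W) (o(W) = 3 - (W - 2)*√W = 3 - (-2 + W)*√W = 3 - √W*(-2 + W))
(1424 + 315)/(-4060 + (9 + o(2))²) = (1424 + 315)/(-4060 + (9 + (3 + √2*(2 - 1*2)))²) = 1739/(-4060 + (9 + (3 + √2*(2 - 2)))²) = 1739/(-4060 + (9 + (3 + √2*0))²) = 1739/(-4060 + (9 + (3 + 0))²) = 1739/(-4060 + (9 + 3)²) = 1739/(-4060 + 12²) = 1739/(-4060 + 144) = 1739/(-3916) = 1739*(-1/3916) = -1739/3916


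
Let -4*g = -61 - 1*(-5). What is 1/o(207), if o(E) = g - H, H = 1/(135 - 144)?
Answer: 9/127 ≈ 0.070866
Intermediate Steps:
g = 14 (g = -(-61 - 1*(-5))/4 = -(-61 + 5)/4 = -¼*(-56) = 14)
H = -⅑ (H = 1/(-9) = -⅑ ≈ -0.11111)
o(E) = 127/9 (o(E) = 14 - 1*(-⅑) = 14 + ⅑ = 127/9)
1/o(207) = 1/(127/9) = 9/127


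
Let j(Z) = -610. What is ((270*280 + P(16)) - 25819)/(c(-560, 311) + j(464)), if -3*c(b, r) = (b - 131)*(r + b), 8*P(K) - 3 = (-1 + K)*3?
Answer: -49787/57963 ≈ -0.85894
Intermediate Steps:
P(K) = 3*K/8 (P(K) = 3/8 + ((-1 + K)*3)/8 = 3/8 + (-3 + 3*K)/8 = 3/8 + (-3/8 + 3*K/8) = 3*K/8)
c(b, r) = -(-131 + b)*(b + r)/3 (c(b, r) = -(b - 131)*(r + b)/3 = -(-131 + b)*(b + r)/3)
((270*280 + P(16)) - 25819)/(c(-560, 311) + j(464)) = ((270*280 + (3/8)*16) - 25819)/((-⅓*(-560)² + (131/3)*(-560) + (131/3)*311 - ⅓*(-560)*311) - 610) = ((75600 + 6) - 25819)/((-⅓*313600 - 73360/3 + 40741/3 + 174160/3) - 610) = (75606 - 25819)/((-313600/3 - 73360/3 + 40741/3 + 174160/3) - 610) = 49787/(-57353 - 610) = 49787/(-57963) = 49787*(-1/57963) = -49787/57963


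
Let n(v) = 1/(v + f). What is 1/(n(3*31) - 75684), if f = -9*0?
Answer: -93/7038611 ≈ -1.3213e-5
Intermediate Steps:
f = 0
n(v) = 1/v (n(v) = 1/(v + 0) = 1/v)
1/(n(3*31) - 75684) = 1/(1/(3*31) - 75684) = 1/(1/93 - 75684) = 1/(-7038611/93) = -93/7038611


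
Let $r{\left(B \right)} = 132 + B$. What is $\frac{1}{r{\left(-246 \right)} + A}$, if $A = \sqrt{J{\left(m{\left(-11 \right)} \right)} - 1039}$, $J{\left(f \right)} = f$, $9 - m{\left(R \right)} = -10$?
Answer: $- \frac{19}{2336} - \frac{i \sqrt{255}}{7008} \approx -0.0081336 - 0.0022786 i$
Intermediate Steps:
$m{\left(R \right)} = 19$ ($m{\left(R \right)} = 9 - -10 = 9 + 10 = 19$)
$A = 2 i \sqrt{255}$ ($A = \sqrt{19 - 1039} = \sqrt{-1020} = 2 i \sqrt{255} \approx 31.937 i$)
$\frac{1}{r{\left(-246 \right)} + A} = \frac{1}{\left(132 - 246\right) + 2 i \sqrt{255}} = \frac{1}{-114 + 2 i \sqrt{255}}$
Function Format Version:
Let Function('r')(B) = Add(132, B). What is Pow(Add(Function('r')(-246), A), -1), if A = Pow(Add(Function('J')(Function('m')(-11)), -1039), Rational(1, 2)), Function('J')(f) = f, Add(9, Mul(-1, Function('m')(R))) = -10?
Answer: Add(Rational(-19, 2336), Mul(Rational(-1, 7008), I, Pow(255, Rational(1, 2)))) ≈ Add(-0.0081336, Mul(-0.0022786, I))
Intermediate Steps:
Function('m')(R) = 19 (Function('m')(R) = Add(9, Mul(-1, -10)) = Add(9, 10) = 19)
A = Mul(2, I, Pow(255, Rational(1, 2))) (A = Pow(Add(19, -1039), Rational(1, 2)) = Pow(-1020, Rational(1, 2)) = Mul(2, I, Pow(255, Rational(1, 2))) ≈ Mul(31.937, I))
Pow(Add(Function('r')(-246), A), -1) = Pow(Add(Add(132, -246), Mul(2, I, Pow(255, Rational(1, 2)))), -1) = Pow(Add(-114, Mul(2, I, Pow(255, Rational(1, 2)))), -1)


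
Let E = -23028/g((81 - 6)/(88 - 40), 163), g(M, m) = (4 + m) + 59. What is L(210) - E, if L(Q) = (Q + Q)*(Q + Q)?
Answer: 19944714/113 ≈ 1.7650e+5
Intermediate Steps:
L(Q) = 4*Q² (L(Q) = (2*Q)*(2*Q) = 4*Q²)
g(M, m) = 63 + m
E = -11514/113 (E = -23028/(63 + 163) = -23028/226 = -23028*1/226 = -11514/113 ≈ -101.89)
L(210) - E = 4*210² - 1*(-11514/113) = 4*44100 + 11514/113 = 176400 + 11514/113 = 19944714/113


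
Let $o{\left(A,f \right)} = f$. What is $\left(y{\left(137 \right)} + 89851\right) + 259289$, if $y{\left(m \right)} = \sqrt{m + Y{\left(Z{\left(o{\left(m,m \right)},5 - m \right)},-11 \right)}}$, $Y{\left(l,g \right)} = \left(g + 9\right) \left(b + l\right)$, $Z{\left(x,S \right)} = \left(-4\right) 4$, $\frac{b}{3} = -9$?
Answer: $349140 + \sqrt{223} \approx 3.4916 \cdot 10^{5}$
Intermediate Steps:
$b = -27$ ($b = 3 \left(-9\right) = -27$)
$Z{\left(x,S \right)} = -16$
$Y{\left(l,g \right)} = \left(-27 + l\right) \left(9 + g\right)$ ($Y{\left(l,g \right)} = \left(g + 9\right) \left(-27 + l\right) = \left(9 + g\right) \left(-27 + l\right) = \left(-27 + l\right) \left(9 + g\right)$)
$y{\left(m \right)} = \sqrt{86 + m}$ ($y{\left(m \right)} = \sqrt{m - -86} = \sqrt{m + \left(-243 + 297 - 144 + 176\right)} = \sqrt{m + 86} = \sqrt{86 + m}$)
$\left(y{\left(137 \right)} + 89851\right) + 259289 = \left(\sqrt{86 + 137} + 89851\right) + 259289 = \left(\sqrt{223} + 89851\right) + 259289 = \left(89851 + \sqrt{223}\right) + 259289 = 349140 + \sqrt{223}$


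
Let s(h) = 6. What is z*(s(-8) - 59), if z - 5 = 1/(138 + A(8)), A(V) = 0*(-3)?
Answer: -36623/138 ≈ -265.38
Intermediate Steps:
A(V) = 0
z = 691/138 (z = 5 + 1/(138 + 0) = 5 + 1/138 = 691/138 ≈ 5.0072)
z*(s(-8) - 59) = 691*(6 - 59)/138 = (691/138)*(-53) = -36623/138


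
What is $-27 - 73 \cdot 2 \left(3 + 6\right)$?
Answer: $-1341$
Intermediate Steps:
$-27 - 73 \cdot 2 \left(3 + 6\right) = -27 - 73 \cdot 2 \cdot 9 = -27 - 1314 = -1341$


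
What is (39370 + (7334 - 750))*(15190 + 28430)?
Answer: 2004513480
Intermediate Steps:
(39370 + (7334 - 750))*(15190 + 28430) = (39370 + 6584)*43620 = 45954*43620 = 2004513480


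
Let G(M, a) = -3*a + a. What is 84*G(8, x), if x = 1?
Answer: -168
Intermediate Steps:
G(M, a) = -2*a
84*G(8, x) = 84*(-2*1) = 84*(-2) = -168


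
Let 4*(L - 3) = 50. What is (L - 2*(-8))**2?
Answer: 3969/4 ≈ 992.25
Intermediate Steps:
L = 31/2 (L = 3 + (1/4)*50 = 3 + 25/2 = 31/2 ≈ 15.500)
(L - 2*(-8))**2 = (31/2 - 2*(-8))**2 = (31/2 + 16)**2 = (63/2)**2 = 3969/4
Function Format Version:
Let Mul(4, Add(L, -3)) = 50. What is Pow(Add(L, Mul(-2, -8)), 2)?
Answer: Rational(3969, 4) ≈ 992.25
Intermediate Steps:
L = Rational(31, 2) (L = Add(3, Mul(Rational(1, 4), 50)) = Add(3, Rational(25, 2)) = Rational(31, 2) ≈ 15.500)
Pow(Add(L, Mul(-2, -8)), 2) = Pow(Add(Rational(31, 2), Mul(-2, -8)), 2) = Pow(Add(Rational(31, 2), 16), 2) = Pow(Rational(63, 2), 2) = Rational(3969, 4)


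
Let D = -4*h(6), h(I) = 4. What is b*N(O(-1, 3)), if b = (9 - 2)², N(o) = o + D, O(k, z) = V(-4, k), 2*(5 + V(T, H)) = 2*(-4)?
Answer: -1225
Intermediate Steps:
V(T, H) = -9 (V(T, H) = -5 + (2*(-4))/2 = -5 + (½)*(-8) = -5 - 4 = -9)
O(k, z) = -9
D = -16 (D = -4*4 = -16)
N(o) = -16 + o (N(o) = o - 16 = -16 + o)
b = 49 (b = 7² = 49)
b*N(O(-1, 3)) = 49*(-16 - 9) = 49*(-25) = -1225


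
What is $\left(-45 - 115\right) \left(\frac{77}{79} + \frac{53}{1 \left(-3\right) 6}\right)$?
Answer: $\frac{224080}{711} \approx 315.16$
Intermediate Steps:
$\left(-45 - 115\right) \left(\frac{77}{79} + \frac{53}{1 \left(-3\right) 6}\right) = - 160 \left(77 \cdot \frac{1}{79} + \frac{53}{\left(-3\right) 6}\right) = - 160 \left(\frac{77}{79} + \frac{53}{-18}\right) = - 160 \left(\frac{77}{79} + 53 \left(- \frac{1}{18}\right)\right) = - 160 \left(\frac{77}{79} - \frac{53}{18}\right) = \left(-160\right) \left(- \frac{2801}{1422}\right) = \frac{224080}{711}$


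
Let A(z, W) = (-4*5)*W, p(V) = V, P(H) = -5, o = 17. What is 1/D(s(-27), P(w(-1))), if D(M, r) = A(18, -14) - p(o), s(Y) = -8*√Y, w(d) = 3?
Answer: 1/263 ≈ 0.0038023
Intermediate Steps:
A(z, W) = -20*W
D(M, r) = 263 (D(M, r) = -20*(-14) - 1*17 = 280 - 17 = 263)
1/D(s(-27), P(w(-1))) = 1/263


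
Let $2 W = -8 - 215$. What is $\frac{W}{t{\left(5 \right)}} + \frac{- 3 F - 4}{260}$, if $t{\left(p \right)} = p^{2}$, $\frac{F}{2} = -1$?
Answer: $- \frac{1447}{325} \approx -4.4523$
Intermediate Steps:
$W = - \frac{223}{2}$ ($W = \frac{-8 - 215}{2} = \frac{1}{2} \left(-223\right) = - \frac{223}{2} \approx -111.5$)
$F = -2$ ($F = 2 \left(-1\right) = -2$)
$\frac{W}{t{\left(5 \right)}} + \frac{- 3 F - 4}{260} = - \frac{223}{2 \cdot 5^{2}} + \frac{\left(-3\right) \left(-2\right) - 4}{260} = - \frac{223}{2 \cdot 25} + \left(6 - 4\right) \frac{1}{260} = \left(- \frac{223}{2}\right) \frac{1}{25} + 2 \cdot \frac{1}{260} = - \frac{223}{50} + \frac{1}{130} = - \frac{1447}{325}$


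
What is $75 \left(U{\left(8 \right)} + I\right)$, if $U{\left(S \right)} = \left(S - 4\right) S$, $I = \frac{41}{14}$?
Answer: $\frac{36675}{14} \approx 2619.6$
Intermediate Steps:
$I = \frac{41}{14}$ ($I = 41 \cdot \frac{1}{14} = \frac{41}{14} \approx 2.9286$)
$U{\left(S \right)} = S \left(-4 + S\right)$ ($U{\left(S \right)} = \left(-4 + S\right) S = S \left(-4 + S\right)$)
$75 \left(U{\left(8 \right)} + I\right) = 75 \left(8 \left(-4 + 8\right) + \frac{41}{14}\right) = 75 \left(8 \cdot 4 + \frac{41}{14}\right) = 75 \left(32 + \frac{41}{14}\right) = 75 \cdot \frac{489}{14} = \frac{36675}{14}$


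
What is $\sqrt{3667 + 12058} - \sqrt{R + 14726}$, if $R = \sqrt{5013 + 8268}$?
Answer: $- \sqrt{14726 + \sqrt{13281}} + 5 \sqrt{629} \approx 3.5747$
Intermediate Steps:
$R = \sqrt{13281} \approx 115.24$
$\sqrt{3667 + 12058} - \sqrt{R + 14726} = \sqrt{3667 + 12058} - \sqrt{\sqrt{13281} + 14726} = \sqrt{15725} - \sqrt{14726 + \sqrt{13281}} = 5 \sqrt{629} - \sqrt{14726 + \sqrt{13281}} = - \sqrt{14726 + \sqrt{13281}} + 5 \sqrt{629}$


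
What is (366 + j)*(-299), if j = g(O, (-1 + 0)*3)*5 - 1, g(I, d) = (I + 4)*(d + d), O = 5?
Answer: -28405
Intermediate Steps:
g(I, d) = 2*d*(4 + I) (g(I, d) = (4 + I)*(2*d) = 2*d*(4 + I))
j = -271 (j = (2*((-1 + 0)*3)*(4 + 5))*5 - 1 = (2*(-1*3)*9)*5 - 1 = (2*(-3)*9)*5 - 1 = -54*5 - 1 = -270 - 1 = -271)
(366 + j)*(-299) = (366 - 271)*(-299) = 95*(-299) = -28405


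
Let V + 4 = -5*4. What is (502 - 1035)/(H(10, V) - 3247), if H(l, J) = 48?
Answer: 533/3199 ≈ 0.16661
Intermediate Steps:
V = -24 (V = -4 - 5*4 = -4 - 20 = -24)
(502 - 1035)/(H(10, V) - 3247) = (502 - 1035)/(48 - 3247) = -533/(-3199) = -533*(-1/3199) = 533/3199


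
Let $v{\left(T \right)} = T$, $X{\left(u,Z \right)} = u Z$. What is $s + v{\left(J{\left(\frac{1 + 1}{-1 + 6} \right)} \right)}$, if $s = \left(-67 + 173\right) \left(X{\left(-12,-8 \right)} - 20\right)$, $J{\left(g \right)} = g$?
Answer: $\frac{40282}{5} \approx 8056.4$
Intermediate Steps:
$X{\left(u,Z \right)} = Z u$
$s = 8056$ ($s = \left(-67 + 173\right) \left(\left(-8\right) \left(-12\right) - 20\right) = 106 \left(96 - 20\right) = 106 \cdot 76 = 8056$)
$s + v{\left(J{\left(\frac{1 + 1}{-1 + 6} \right)} \right)} = 8056 + \frac{1 + 1}{-1 + 6} = 8056 + \frac{2}{5} = \frac{40282}{5}$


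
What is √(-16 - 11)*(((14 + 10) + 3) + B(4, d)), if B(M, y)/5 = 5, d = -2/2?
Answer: 156*I*√3 ≈ 270.2*I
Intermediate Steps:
d = -1 (d = -2*½ = -1)
B(M, y) = 25 (B(M, y) = 5*5 = 25)
√(-16 - 11)*(((14 + 10) + 3) + B(4, d)) = √(-16 - 11)*(((14 + 10) + 3) + 25) = √(-27)*((24 + 3) + 25) = (3*I*√3)*(27 + 25) = (3*I*√3)*52 = 156*I*√3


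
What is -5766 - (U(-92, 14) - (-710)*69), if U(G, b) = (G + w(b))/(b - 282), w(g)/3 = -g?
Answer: -109513/2 ≈ -54757.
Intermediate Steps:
w(g) = -3*g (w(g) = 3*(-g) = -3*g)
U(G, b) = (G - 3*b)/(-282 + b) (U(G, b) = (G - 3*b)/(b - 282) = (G - 3*b)/(-282 + b))
-5766 - (U(-92, 14) - (-710)*69) = -5766 - ((-92 - 3*14)/(-282 + 14) - (-710)*69) = -5766 - ((-92 - 42)/(-268) - 1*(-48990)) = -5766 - (-1/268*(-134) + 48990) = -5766 - (1/2 + 48990) = -5766 - 1*97981/2 = -5766 - 97981/2 = -109513/2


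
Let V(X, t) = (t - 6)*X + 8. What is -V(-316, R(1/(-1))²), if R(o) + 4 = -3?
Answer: 13580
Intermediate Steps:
R(o) = -7 (R(o) = -4 - 3 = -7)
V(X, t) = 8 + X*(-6 + t) (V(X, t) = (-6 + t)*X + 8 = X*(-6 + t) + 8 = 8 + X*(-6 + t))
-V(-316, R(1/(-1))²) = -(8 - 6*(-316) - 316*(-7)²) = -(8 + 1896 - 316*49) = -(8 + 1896 - 15484) = -1*(-13580) = 13580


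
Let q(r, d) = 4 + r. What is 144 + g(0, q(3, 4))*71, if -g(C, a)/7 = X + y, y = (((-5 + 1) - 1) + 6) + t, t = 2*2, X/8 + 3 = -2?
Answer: 17539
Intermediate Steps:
X = -40 (X = -24 + 8*(-2) = -24 - 16 = -40)
t = 4
y = 5 (y = (((-5 + 1) - 1) + 6) + 4 = ((-4 - 1) + 6) + 4 = (-5 + 6) + 4 = 1 + 4 = 5)
g(C, a) = 245 (g(C, a) = -7*(-40 + 5) = -7*(-35) = 245)
144 + g(0, q(3, 4))*71 = 144 + 245*71 = 144 + 17395 = 17539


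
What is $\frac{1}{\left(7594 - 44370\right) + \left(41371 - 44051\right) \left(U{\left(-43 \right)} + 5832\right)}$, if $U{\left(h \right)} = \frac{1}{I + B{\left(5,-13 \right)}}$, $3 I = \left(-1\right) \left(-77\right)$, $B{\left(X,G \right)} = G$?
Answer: $- \frac{19}{297668204} \approx -6.3829 \cdot 10^{-8}$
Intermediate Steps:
$I = \frac{77}{3}$ ($I = \frac{\left(-1\right) \left(-77\right)}{3} = \frac{1}{3} \cdot 77 = \frac{77}{3} \approx 25.667$)
$U{\left(h \right)} = \frac{3}{38}$ ($U{\left(h \right)} = \frac{1}{\frac{77}{3} - 13} = \frac{1}{\frac{38}{3}} = \frac{3}{38}$)
$\frac{1}{\left(7594 - 44370\right) + \left(41371 - 44051\right) \left(U{\left(-43 \right)} + 5832\right)} = \frac{1}{\left(7594 - 44370\right) + \left(41371 - 44051\right) \left(\frac{3}{38} + 5832\right)} = \frac{1}{\left(7594 - 44370\right) - \frac{296969460}{19}} = \frac{1}{-36776 - \frac{296969460}{19}} = \frac{1}{- \frac{297668204}{19}} = - \frac{19}{297668204}$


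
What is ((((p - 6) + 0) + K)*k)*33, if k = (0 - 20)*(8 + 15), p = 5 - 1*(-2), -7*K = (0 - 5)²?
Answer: 273240/7 ≈ 39034.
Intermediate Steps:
K = -25/7 (K = -(0 - 5)²/7 = -⅐*(-5)² = -⅐*25 = -25/7 ≈ -3.5714)
p = 7 (p = 5 + 2 = 7)
k = -460 (k = -20*23 = -460)
((((p - 6) + 0) + K)*k)*33 = ((((7 - 6) + 0) - 25/7)*(-460))*33 = (((1 + 0) - 25/7)*(-460))*33 = ((1 - 25/7)*(-460))*33 = -18/7*(-460)*33 = (8280/7)*33 = 273240/7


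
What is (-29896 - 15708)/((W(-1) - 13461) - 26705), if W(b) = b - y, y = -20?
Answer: 45604/40147 ≈ 1.1359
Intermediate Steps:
W(b) = 20 + b (W(b) = b - 1*(-20) = b + 20 = 20 + b)
(-29896 - 15708)/((W(-1) - 13461) - 26705) = (-29896 - 15708)/(((20 - 1) - 13461) - 26705) = -45604/((19 - 13461) - 26705) = -45604/(-13442 - 26705) = -45604/(-40147) = -45604*(-1/40147) = 45604/40147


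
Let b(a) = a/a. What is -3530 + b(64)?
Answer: -3529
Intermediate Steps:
b(a) = 1
-3530 + b(64) = -3530 + 1 = -3529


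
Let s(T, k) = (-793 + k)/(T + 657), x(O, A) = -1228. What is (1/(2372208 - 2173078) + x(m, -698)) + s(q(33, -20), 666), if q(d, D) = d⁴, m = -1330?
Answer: -72538972107713/59070819285 ≈ -1228.0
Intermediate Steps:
s(T, k) = (-793 + k)/(657 + T)
(1/(2372208 - 2173078) + x(m, -698)) + s(q(33, -20), 666) = (1/(2372208 - 2173078) - 1228) + (-793 + 666)/(657 + 33⁴) = (1/199130 - 1228) - 127/(657 + 1185921) = (1/199130 - 1228) - 127/1186578 = -244531639/199130 + (1/1186578)*(-127) = -244531639/199130 - 127/1186578 = -72538972107713/59070819285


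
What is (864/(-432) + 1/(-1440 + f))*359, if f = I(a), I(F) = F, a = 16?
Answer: -1022791/1424 ≈ -718.25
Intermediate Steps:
f = 16
(864/(-432) + 1/(-1440 + f))*359 = (864/(-432) + 1/(-1440 + 16))*359 = (864*(-1/432) + 1/(-1424))*359 = (-2 - 1/1424)*359 = -2849/1424*359 = -1022791/1424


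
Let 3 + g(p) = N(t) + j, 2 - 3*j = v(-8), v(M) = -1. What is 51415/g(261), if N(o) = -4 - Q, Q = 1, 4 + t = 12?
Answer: -7345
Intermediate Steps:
t = 8 (t = -4 + 12 = 8)
N(o) = -5 (N(o) = -4 - 1*1 = -4 - 1 = -5)
j = 1 (j = 2/3 - 1/3*(-1) = 2/3 + 1/3 = 1)
g(p) = -7 (g(p) = -3 + (-5 + 1) = -3 - 4 = -7)
51415/g(261) = 51415/(-7) = 51415*(-1/7) = -7345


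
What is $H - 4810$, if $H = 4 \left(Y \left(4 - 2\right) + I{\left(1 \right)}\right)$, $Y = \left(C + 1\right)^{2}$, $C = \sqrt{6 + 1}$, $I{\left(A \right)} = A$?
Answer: $-4742 + 16 \sqrt{7} \approx -4699.7$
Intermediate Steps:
$C = \sqrt{7} \approx 2.6458$
$Y = \left(1 + \sqrt{7}\right)^{2}$ ($Y = \left(\sqrt{7} + 1\right)^{2} = \left(1 + \sqrt{7}\right)^{2} \approx 13.292$)
$H = 4 + 8 \left(1 + \sqrt{7}\right)^{2}$ ($H = 4 \left(\left(1 + \sqrt{7}\right)^{2} \left(4 - 2\right) + 1\right) = 4 \left(\left(1 + \sqrt{7}\right)^{2} \cdot 2 + 1\right) = 4 \left(2 \left(1 + \sqrt{7}\right)^{2} + 1\right) = 4 \left(1 + 2 \left(1 + \sqrt{7}\right)^{2}\right) = 4 + 8 \left(1 + \sqrt{7}\right)^{2} \approx 110.33$)
$H - 4810 = \left(68 + 16 \sqrt{7}\right) - 4810 = -4742 + 16 \sqrt{7}$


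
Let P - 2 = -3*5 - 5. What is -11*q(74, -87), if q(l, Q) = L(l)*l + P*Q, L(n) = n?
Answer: -77462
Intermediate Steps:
P = -18 (P = 2 + (-3*5 - 5) = 2 + (-15 - 5) = 2 - 20 = -18)
q(l, Q) = l² - 18*Q (q(l, Q) = l*l - 18*Q = l² - 18*Q)
-11*q(74, -87) = -11*(74² - 18*(-87)) = -11*(5476 + 1566) = -11*7042 = -77462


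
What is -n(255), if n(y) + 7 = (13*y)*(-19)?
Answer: 62992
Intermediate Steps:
n(y) = -7 - 247*y (n(y) = -7 + (13*y)*(-19) = -7 - 247*y)
-n(255) = -(-7 - 247*255) = -(-7 - 62985) = -1*(-62992) = 62992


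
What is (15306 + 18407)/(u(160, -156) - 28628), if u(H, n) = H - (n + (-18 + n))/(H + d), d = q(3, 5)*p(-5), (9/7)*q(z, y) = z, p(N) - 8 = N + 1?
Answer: -8563102/7230377 ≈ -1.1843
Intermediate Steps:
p(N) = 9 + N (p(N) = 8 + (N + 1) = 8 + (1 + N) = 9 + N)
q(z, y) = 7*z/9
d = 28/3 (d = ((7/9)*3)*(9 - 5) = (7/3)*4 = 28/3 ≈ 9.3333)
u(H, n) = H - (-18 + 2*n)/(28/3 + H) (u(H, n) = H - (n + (-18 + n))/(H + 28/3) = H - (-18 + 2*n)/(28/3 + H))
(15306 + 18407)/(u(160, -156) - 28628) = (15306 + 18407)/((54 - 6*(-156) + 3*160**2 + 28*160)/(28 + 3*160) - 28628) = 33713/((54 + 936 + 3*25600 + 4480)/(28 + 480) - 28628) = 33713/((54 + 936 + 76800 + 4480)/508 - 28628) = 33713/((1/508)*82270 - 28628) = 33713/(41135/254 - 28628) = 33713/(-7230377/254) = 33713*(-254/7230377) = -8563102/7230377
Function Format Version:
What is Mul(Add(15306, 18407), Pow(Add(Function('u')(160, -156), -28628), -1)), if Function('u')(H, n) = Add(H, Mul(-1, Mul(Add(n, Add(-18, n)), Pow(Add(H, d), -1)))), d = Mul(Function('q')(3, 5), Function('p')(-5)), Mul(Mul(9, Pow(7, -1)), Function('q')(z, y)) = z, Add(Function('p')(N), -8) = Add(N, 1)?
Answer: Rational(-8563102, 7230377) ≈ -1.1843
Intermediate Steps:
Function('p')(N) = Add(9, N) (Function('p')(N) = Add(8, Add(N, 1)) = Add(8, Add(1, N)) = Add(9, N))
Function('q')(z, y) = Mul(Rational(7, 9), z)
d = Rational(28, 3) (d = Mul(Mul(Rational(7, 9), 3), Add(9, -5)) = Mul(Rational(7, 3), 4) = Rational(28, 3) ≈ 9.3333)
Function('u')(H, n) = Add(H, Mul(-1, Pow(Add(Rational(28, 3), H), -1), Add(-18, Mul(2, n)))) (Function('u')(H, n) = Add(H, Mul(-1, Mul(Add(n, Add(-18, n)), Pow(Add(H, Rational(28, 3)), -1)))) = Add(H, Mul(-1, Mul(Add(-18, Mul(2, n)), Pow(Add(Rational(28, 3), H), -1)))) = Add(H, Mul(-1, Mul(Pow(Add(Rational(28, 3), H), -1), Add(-18, Mul(2, n))))) = Add(H, Mul(-1, Pow(Add(Rational(28, 3), H), -1), Add(-18, Mul(2, n)))))
Mul(Add(15306, 18407), Pow(Add(Function('u')(160, -156), -28628), -1)) = Mul(Add(15306, 18407), Pow(Add(Mul(Pow(Add(28, Mul(3, 160)), -1), Add(54, Mul(-6, -156), Mul(3, Pow(160, 2)), Mul(28, 160))), -28628), -1)) = Mul(33713, Pow(Add(Mul(Pow(Add(28, 480), -1), Add(54, 936, Mul(3, 25600), 4480)), -28628), -1)) = Mul(33713, Pow(Add(Mul(Pow(508, -1), Add(54, 936, 76800, 4480)), -28628), -1)) = Mul(33713, Pow(Add(Mul(Rational(1, 508), 82270), -28628), -1)) = Mul(33713, Pow(Add(Rational(41135, 254), -28628), -1)) = Mul(33713, Pow(Rational(-7230377, 254), -1)) = Mul(33713, Rational(-254, 7230377)) = Rational(-8563102, 7230377)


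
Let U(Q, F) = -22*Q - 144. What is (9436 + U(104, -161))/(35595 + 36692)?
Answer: 7004/72287 ≈ 0.096892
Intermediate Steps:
U(Q, F) = -144 - 22*Q
(9436 + U(104, -161))/(35595 + 36692) = (9436 + (-144 - 22*104))/(35595 + 36692) = (9436 + (-144 - 2288))/72287 = (9436 - 2432)*(1/72287) = 7004*(1/72287) = 7004/72287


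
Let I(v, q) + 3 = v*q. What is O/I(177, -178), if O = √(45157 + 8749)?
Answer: -√53906/31509 ≈ -0.0073686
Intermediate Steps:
I(v, q) = -3 + q*v (I(v, q) = -3 + v*q = -3 + q*v)
O = √53906 ≈ 232.18
O/I(177, -178) = √53906/(-3 - 178*177) = √53906/(-3 - 31506) = √53906/(-31509) = √53906*(-1/31509) = -√53906/31509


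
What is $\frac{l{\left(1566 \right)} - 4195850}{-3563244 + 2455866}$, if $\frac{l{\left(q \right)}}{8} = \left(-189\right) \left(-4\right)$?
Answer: $\frac{2094901}{553689} \approx 3.7835$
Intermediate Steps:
$l{\left(q \right)} = 6048$ ($l{\left(q \right)} = 8 \left(\left(-189\right) \left(-4\right)\right) = 8 \cdot 756 = 6048$)
$\frac{l{\left(1566 \right)} - 4195850}{-3563244 + 2455866} = \frac{6048 - 4195850}{-3563244 + 2455866} = - \frac{4189802}{-1107378} = \left(-4189802\right) \left(- \frac{1}{1107378}\right) = \frac{2094901}{553689}$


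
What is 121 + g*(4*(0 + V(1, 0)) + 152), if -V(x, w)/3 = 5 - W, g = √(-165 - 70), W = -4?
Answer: 121 + 44*I*√235 ≈ 121.0 + 674.51*I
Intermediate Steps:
g = I*√235 (g = √(-235) = I*√235 ≈ 15.33*I)
V(x, w) = -27 (V(x, w) = -3*(5 - 1*(-4)) = -3*(5 + 4) = -3*9 = -27)
121 + g*(4*(0 + V(1, 0)) + 152) = 121 + (I*√235)*(4*(0 - 27) + 152) = 121 + (I*√235)*(4*(-27) + 152) = 121 + (I*√235)*(-108 + 152) = 121 + (I*√235)*44 = 121 + 44*I*√235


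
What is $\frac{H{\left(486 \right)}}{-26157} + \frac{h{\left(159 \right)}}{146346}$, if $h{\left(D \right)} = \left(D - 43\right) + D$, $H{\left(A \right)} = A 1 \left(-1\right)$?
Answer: $\frac{26105777}{1275990774} \approx 0.020459$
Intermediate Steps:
$H{\left(A \right)} = - A$ ($H{\left(A \right)} = A \left(-1\right) = - A$)
$h{\left(D \right)} = -43 + 2 D$ ($h{\left(D \right)} = \left(-43 + D\right) + D = -43 + 2 D$)
$\frac{H{\left(486 \right)}}{-26157} + \frac{h{\left(159 \right)}}{146346} = \frac{\left(-1\right) 486}{-26157} + \frac{-43 + 2 \cdot 159}{146346} = \left(-486\right) \left(- \frac{1}{26157}\right) + \left(-43 + 318\right) \frac{1}{146346} = \frac{162}{8719} + 275 \cdot \frac{1}{146346} = \frac{162}{8719} + \frac{275}{146346} = \frac{26105777}{1275990774}$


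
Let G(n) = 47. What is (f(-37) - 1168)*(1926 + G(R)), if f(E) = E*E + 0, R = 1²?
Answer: 396573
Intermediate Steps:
R = 1
f(E) = E² (f(E) = E² + 0 = E²)
(f(-37) - 1168)*(1926 + G(R)) = ((-37)² - 1168)*(1926 + 47) = (1369 - 1168)*1973 = 201*1973 = 396573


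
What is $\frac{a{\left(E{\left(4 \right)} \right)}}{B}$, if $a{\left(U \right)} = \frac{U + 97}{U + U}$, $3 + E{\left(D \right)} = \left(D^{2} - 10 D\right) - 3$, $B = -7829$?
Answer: $\frac{67}{469740} \approx 0.00014263$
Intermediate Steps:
$E{\left(D \right)} = -6 + D^{2} - 10 D$ ($E{\left(D \right)} = -3 - \left(3 - D^{2} + 10 D\right) = -6 + D^{2} - 10 D$)
$a{\left(U \right)} = \frac{97 + U}{2 U}$
$\frac{a{\left(E{\left(4 \right)} \right)}}{B} = \frac{\frac{1}{2} \frac{1}{-6 + 4^{2} - 40} \left(97 - \left(46 - 16\right)\right)}{-7829} = \frac{97 - 30}{2 \left(-6 + 16 - 40\right)} \left(- \frac{1}{7829}\right) = \frac{97 - 30}{2 \left(-30\right)} \left(- \frac{1}{7829}\right) = \frac{1}{2} \left(- \frac{1}{30}\right) 67 \left(- \frac{1}{7829}\right) = \left(- \frac{67}{60}\right) \left(- \frac{1}{7829}\right) = \frac{67}{469740}$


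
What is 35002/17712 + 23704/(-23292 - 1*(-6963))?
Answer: 25283735/48203208 ≈ 0.52452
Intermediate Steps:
35002/17712 + 23704/(-23292 - 1*(-6963)) = 35002*(1/17712) + 23704/(-23292 + 6963) = 17501/8856 + 23704/(-16329) = 17501/8856 + 23704*(-1/16329) = 17501/8856 - 23704/16329 = 25283735/48203208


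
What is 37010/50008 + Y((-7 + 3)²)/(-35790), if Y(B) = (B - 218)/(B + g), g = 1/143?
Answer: 108336651221/146315031660 ≈ 0.74043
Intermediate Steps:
g = 1/143 ≈ 0.0069930
Y(B) = (-218 + B)/(1/143 + B) (Y(B) = (B - 218)/(B + 1/143) = (-218 + B)/(1/143 + B))
37010/50008 + Y((-7 + 3)²)/(-35790) = 37010/50008 + (143*(-218 + (-7 + 3)²)/(1 + 143*(-7 + 3)²))/(-35790) = 37010*(1/50008) + (143*(-218 + (-4)²)/(1 + 143*(-4)²))*(-1/35790) = 18505/25004 + (143*(-218 + 16)/(1 + 143*16))*(-1/35790) = 18505/25004 + (143*(-202)/(1 + 2288))*(-1/35790) = 18505/25004 + (143*(-202)/2289)*(-1/35790) = 18505/25004 + (143*(1/2289)*(-202))*(-1/35790) = 18505/25004 - 28886/2289*(-1/35790) = 18505/25004 + 14443/40961655 = 108336651221/146315031660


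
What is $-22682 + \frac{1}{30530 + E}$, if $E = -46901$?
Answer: $- \frac{371327023}{16371} \approx -22682.0$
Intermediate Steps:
$-22682 + \frac{1}{30530 + E} = -22682 + \frac{1}{30530 - 46901} = -22682 + \frac{1}{-16371} = -22682 - \frac{1}{16371} = - \frac{371327023}{16371}$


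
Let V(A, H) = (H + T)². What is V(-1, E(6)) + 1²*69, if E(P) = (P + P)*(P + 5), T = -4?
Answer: 16453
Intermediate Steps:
E(P) = 2*P*(5 + P) (E(P) = (2*P)*(5 + P) = 2*P*(5 + P))
V(A, H) = (-4 + H)² (V(A, H) = (H - 4)² = (-4 + H)²)
V(-1, E(6)) + 1²*69 = (-4 + 2*6*(5 + 6))² + 1²*69 = (-4 + 2*6*11)² + 1*69 = (-4 + 132)² + 69 = 128² + 69 = 16384 + 69 = 16453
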